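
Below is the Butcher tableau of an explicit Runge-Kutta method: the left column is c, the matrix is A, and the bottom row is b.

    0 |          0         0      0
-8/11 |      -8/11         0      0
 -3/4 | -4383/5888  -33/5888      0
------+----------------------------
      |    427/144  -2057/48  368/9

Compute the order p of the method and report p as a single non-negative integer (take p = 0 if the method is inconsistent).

b = (427/144, -2057/48, 368/9)
c = (0, -8/11, -3/4)
Ac = (0, 0, 3/736)
Σ b_i: 427/144·1 + (-2057/48)·1 + 368/9·1 = 1 ✓
b·c: (-2057/48)·(-8/11) + 368/9·(-3/4) = 1/2 ✓
b·c²: (-2057/48)·64/121 + 368/9·9/16 = 1/3 ✓
b·Ac: 368/9·3/736 = 1/6 ✓; 3 stages ⇒ order 3.

3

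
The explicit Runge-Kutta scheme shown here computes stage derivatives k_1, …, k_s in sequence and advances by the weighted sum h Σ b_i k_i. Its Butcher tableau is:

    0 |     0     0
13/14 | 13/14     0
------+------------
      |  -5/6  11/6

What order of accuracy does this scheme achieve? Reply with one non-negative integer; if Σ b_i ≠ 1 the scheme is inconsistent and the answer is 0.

b = (-5/6, 11/6)
c = (0, 13/14)
Σ b_i: (-5/6)·1 + 11/6·1 = 1 ✓
b·c: 11/6·13/14 = 143/84 ≠ 1/2 ⇒ order 1.

1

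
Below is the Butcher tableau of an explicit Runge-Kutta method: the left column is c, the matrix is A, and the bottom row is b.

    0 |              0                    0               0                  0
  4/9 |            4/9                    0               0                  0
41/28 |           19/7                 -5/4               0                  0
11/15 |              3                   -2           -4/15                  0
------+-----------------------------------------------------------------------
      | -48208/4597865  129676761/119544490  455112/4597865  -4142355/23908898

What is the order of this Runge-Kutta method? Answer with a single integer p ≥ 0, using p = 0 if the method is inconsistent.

3

b = (-48208/4597865, 129676761/119544490, 455112/4597865, -4142355/23908898)
c = (0, 4/9, 41/28, 11/15)
Ac = (0, 0, -5/9, -403/315)
Σ b_i: (-48208/4597865)·1 + 129676761/119544490·1 + 455112/4597865·1 + (-4142355/23908898)·1 = 1 ✓
b·c: 129676761/119544490·4/9 + 455112/4597865·41/28 + (-4142355/23908898)·11/15 = 1/2 ✓
b·c²: 129676761/119544490·16/81 + 455112/4597865·1681/784 + (-4142355/23908898)·121/225 = 1/3 ✓
b·Ac: 455112/4597865·(-5/9) + (-4142355/23908898)·(-403/315) = 1/6 ✓
b·c³: 129676761/119544490·64/729 + 455112/4597865·68921/21952 + (-4142355/23908898)·1331/3375 = 11737564939/34759859400 ≠ 1/4 ⇒ order 3.
b·(c∘Ac): 455112/4597865·(-205/252) + (-4142355/23908898)·(-4433/4725) = 6788651/82761570 ≠ 1/8
b·Ac²: 455112/4597865·(-20/81) + (-4142355/23908898)·(-76747/79380) = 2585983849/18075126888 ≠ 1/12
b·A²c: (-4142355/23908898)·4/27 = -2761570/107590041 ≠ 1/24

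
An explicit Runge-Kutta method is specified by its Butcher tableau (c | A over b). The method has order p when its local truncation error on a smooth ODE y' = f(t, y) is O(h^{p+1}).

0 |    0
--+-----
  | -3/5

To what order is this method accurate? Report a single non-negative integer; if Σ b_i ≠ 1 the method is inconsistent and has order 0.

0

b = (-3/5)
c = (0)
Σ b_i: (-3/5)·1 = -3/5 ≠ 1 ⇒ order 0.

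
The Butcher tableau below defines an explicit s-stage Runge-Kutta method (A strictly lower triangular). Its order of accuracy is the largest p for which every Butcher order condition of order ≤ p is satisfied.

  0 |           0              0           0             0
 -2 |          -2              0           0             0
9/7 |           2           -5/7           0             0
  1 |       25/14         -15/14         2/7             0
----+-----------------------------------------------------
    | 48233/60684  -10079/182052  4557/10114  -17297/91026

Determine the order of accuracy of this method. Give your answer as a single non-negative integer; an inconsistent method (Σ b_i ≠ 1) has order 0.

3

b = (48233/60684, -10079/182052, 4557/10114, -17297/91026)
c = (0, -2, 9/7, 1)
Ac = (0, 0, 10/7, 123/49)
Σ b_i: 48233/60684·1 + (-10079/182052)·1 + 4557/10114·1 + (-17297/91026)·1 = 1 ✓
b·c: (-10079/182052)·(-2) + 4557/10114·9/7 + (-17297/91026)·1 = 1/2 ✓
b·c²: (-10079/182052)·4 + 4557/10114·81/49 + (-17297/91026)·1 = 1/3 ✓
b·Ac: 4557/10114·10/7 + (-17297/91026)·123/49 = 1/6 ✓
b·c³: (-10079/182052)·(-8) + 4557/10114·729/343 + (-17297/91026)·1 = 128551/106197 ≠ 1/4 ⇒ order 3.
b·(c∘Ac): 4557/10114·90/49 + (-17297/91026)·123/49 = 10637/30342 ≠ 1/8
b·Ac²: 4557/10114·(-20/7) + (-17297/91026)·(-1308/343) = -59756/106197 ≠ 1/12
b·A²c: (-17297/91026)·20/49 = -3530/45513 ≠ 1/24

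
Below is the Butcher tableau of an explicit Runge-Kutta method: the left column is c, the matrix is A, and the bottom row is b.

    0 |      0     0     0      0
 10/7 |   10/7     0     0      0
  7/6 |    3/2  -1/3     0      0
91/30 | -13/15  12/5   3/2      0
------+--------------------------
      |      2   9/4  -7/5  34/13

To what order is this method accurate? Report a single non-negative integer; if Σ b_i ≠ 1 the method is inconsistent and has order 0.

b = (2, 9/4, -7/5, 34/13)
c = (0, 10/7, 7/6, 91/30)
Ac = (0, 0, -10/21, 145/28)
Σ b_i: 2·1 + 9/4·1 + (-7/5)·1 + 34/13·1 = 1421/260 ≠ 1 ⇒ order 0.

0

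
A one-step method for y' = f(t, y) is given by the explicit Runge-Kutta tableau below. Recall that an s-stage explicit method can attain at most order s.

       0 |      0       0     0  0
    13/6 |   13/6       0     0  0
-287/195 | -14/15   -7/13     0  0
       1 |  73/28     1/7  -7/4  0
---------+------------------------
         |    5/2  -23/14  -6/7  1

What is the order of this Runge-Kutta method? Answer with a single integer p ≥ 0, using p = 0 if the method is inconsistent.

1

b = (5/2, -23/14, -6/7, 1)
c = (0, 13/6, -287/195, 1)
Ac = (0, 0, -7/6, 5251/1820)
Σ b_i: 5/2·1 + (-23/14)·1 + (-6/7)·1 + 1·1 = 1 ✓
b·c: (-23/14)·13/6 + (-6/7)·(-287/195) + 1·1 = -7087/5460 ≠ 1/2 ⇒ order 1.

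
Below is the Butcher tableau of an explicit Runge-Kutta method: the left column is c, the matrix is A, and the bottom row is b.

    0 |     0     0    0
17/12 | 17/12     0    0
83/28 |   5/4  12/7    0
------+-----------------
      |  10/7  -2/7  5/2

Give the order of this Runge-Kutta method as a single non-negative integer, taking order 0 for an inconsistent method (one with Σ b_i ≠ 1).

0

b = (10/7, -2/7, 5/2)
c = (0, 17/12, 83/28)
Ac = (0, 0, 17/7)
Σ b_i: 10/7·1 + (-2/7)·1 + 5/2·1 = 51/14 ≠ 1 ⇒ order 0.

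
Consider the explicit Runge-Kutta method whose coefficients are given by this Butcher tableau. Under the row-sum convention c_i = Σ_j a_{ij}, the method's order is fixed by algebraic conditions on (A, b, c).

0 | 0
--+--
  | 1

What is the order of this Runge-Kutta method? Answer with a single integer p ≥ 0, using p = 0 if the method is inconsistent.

1

b = (1)
c = (0)
Σ b_i: 1·1 = 1 ✓; 1 stage ⇒ order 1.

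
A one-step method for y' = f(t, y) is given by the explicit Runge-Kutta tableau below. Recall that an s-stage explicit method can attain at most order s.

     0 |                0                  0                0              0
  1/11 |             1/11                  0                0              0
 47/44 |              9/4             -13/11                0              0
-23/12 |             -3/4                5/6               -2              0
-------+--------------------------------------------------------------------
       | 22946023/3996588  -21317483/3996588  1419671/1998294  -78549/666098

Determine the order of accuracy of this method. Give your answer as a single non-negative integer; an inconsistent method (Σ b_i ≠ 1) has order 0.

3

b = (22946023/3996588, -21317483/3996588, 1419671/1998294, -78549/666098)
c = (0, 1/11, 47/44, -23/12)
Ac = (0, 0, -13/121, -68/33)
Σ b_i: 22946023/3996588·1 + (-21317483/3996588)·1 + 1419671/1998294·1 + (-78549/666098)·1 = 1 ✓
b·c: (-21317483/3996588)·1/11 + 1419671/1998294·47/44 + (-78549/666098)·(-23/12) = 1/2 ✓
b·c²: (-21317483/3996588)·1/121 + 1419671/1998294·2209/1936 + (-78549/666098)·529/144 = 1/3 ✓
b·Ac: 1419671/1998294·(-13/121) + (-78549/666098)·(-68/33) = 1/6 ✓
b·c³: (-21317483/3996588)·1/1331 + 1419671/1998294·103823/85184 + (-78549/666098)·(-12167/1728) = 39279626501/23212183104 ≠ 1/4 ⇒ order 3.
b·(c∘Ac): 1419671/1998294·(-611/5324) + (-78549/666098)·391/99 = -176436201/322391432 ≠ 1/8
b·Ac²: 1419671/1998294·(-13/1331) + (-78549/666098)·(-6607/2904) = 505550899/1934348592 ≠ 1/12
b·A²c: (-78549/666098)·26/121 = -1021137/40298929 ≠ 1/24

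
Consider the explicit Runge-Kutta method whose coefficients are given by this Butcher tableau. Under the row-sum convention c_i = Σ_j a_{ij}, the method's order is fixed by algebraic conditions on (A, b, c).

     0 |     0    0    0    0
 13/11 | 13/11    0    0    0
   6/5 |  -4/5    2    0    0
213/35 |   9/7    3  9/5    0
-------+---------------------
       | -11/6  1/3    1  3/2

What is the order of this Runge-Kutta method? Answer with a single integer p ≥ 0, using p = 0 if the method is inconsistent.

b = (-11/6, 1/3, 1, 3/2)
c = (0, 13/11, 6/5, 213/35)
Ac = (0, 0, 26/11, 1569/275)
Σ b_i: (-11/6)·1 + 1/3·1 + 1·1 + 3/2·1 = 1 ✓
b·c: 1/3·13/11 + 1·6/5 + 3/2·213/35 = 24769/2310 ≠ 1/2 ⇒ order 1.

1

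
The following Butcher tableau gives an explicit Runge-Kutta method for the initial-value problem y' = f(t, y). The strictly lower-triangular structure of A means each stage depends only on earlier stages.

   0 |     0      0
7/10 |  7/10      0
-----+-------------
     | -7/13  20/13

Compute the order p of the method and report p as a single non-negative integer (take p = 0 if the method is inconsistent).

b = (-7/13, 20/13)
c = (0, 7/10)
Σ b_i: (-7/13)·1 + 20/13·1 = 1 ✓
b·c: 20/13·7/10 = 14/13 ≠ 1/2 ⇒ order 1.

1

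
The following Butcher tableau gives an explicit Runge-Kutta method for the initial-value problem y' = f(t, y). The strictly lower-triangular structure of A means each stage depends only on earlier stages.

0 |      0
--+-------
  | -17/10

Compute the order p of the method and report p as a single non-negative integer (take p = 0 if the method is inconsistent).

0

b = (-17/10)
c = (0)
Σ b_i: (-17/10)·1 = -17/10 ≠ 1 ⇒ order 0.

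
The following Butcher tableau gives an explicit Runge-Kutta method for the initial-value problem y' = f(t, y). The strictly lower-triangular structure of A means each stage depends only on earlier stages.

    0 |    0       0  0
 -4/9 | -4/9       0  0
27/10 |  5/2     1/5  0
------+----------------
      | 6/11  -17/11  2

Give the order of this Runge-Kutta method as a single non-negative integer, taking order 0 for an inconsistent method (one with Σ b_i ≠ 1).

b = (6/11, -17/11, 2)
c = (0, -4/9, 27/10)
Ac = (0, 0, -4/45)
Σ b_i: 6/11·1 + (-17/11)·1 + 2·1 = 1 ✓
b·c: (-17/11)·(-4/9) + 2·27/10 = 3013/495 ≠ 1/2 ⇒ order 1.

1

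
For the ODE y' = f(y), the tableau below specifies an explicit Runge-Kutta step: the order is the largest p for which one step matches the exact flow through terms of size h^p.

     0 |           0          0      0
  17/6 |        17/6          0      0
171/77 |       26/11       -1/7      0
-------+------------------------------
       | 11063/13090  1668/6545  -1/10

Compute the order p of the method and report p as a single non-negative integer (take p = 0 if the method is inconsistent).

2

b = (11063/13090, 1668/6545, -1/10)
c = (0, 17/6, 171/77)
Ac = (0, 0, -17/42)
Σ b_i: 11063/13090·1 + 1668/6545·1 + (-1/10)·1 = 1 ✓
b·c: 1668/6545·17/6 + (-1/10)·171/77 = 1/2 ✓
b·c²: 1668/6545·289/36 + (-1/10)·29241/5929 = 276179/177870 ≠ 1/3 ⇒ order 2.
b·Ac: (-1/10)·(-17/42) = 17/420 ≠ 1/6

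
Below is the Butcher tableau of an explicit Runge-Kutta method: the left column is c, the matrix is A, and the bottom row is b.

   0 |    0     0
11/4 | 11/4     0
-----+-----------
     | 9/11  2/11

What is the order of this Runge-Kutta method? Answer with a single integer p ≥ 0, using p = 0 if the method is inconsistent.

2

b = (9/11, 2/11)
c = (0, 11/4)
Σ b_i: 9/11·1 + 2/11·1 = 1 ✓
b·c: 2/11·11/4 = 1/2 ✓; 2 stages ⇒ order 2.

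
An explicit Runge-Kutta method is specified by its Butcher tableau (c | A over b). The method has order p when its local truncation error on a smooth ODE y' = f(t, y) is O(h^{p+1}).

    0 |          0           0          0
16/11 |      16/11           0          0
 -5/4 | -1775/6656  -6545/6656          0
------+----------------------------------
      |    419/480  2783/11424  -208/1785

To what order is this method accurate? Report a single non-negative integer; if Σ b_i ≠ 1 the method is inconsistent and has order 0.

3

b = (419/480, 2783/11424, -208/1785)
c = (0, 16/11, -5/4)
Ac = (0, 0, -595/416)
Σ b_i: 419/480·1 + 2783/11424·1 + (-208/1785)·1 = 1 ✓
b·c: 2783/11424·16/11 + (-208/1785)·(-5/4) = 1/2 ✓
b·c²: 2783/11424·256/121 + (-208/1785)·25/16 = 1/3 ✓
b·Ac: (-208/1785)·(-595/416) = 1/6 ✓; 3 stages ⇒ order 3.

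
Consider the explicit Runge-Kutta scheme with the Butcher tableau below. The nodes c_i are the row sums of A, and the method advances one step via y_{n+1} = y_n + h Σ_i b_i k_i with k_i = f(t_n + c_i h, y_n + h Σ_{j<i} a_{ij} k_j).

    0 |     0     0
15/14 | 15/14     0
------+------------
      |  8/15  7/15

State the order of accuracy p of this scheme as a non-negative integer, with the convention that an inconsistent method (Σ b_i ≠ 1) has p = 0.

b = (8/15, 7/15)
c = (0, 15/14)
Σ b_i: 8/15·1 + 7/15·1 = 1 ✓
b·c: 7/15·15/14 = 1/2 ✓; 2 stages ⇒ order 2.

2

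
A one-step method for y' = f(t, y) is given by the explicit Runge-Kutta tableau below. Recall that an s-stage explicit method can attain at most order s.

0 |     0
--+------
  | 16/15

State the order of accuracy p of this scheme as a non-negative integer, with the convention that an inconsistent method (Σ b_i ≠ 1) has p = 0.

0

b = (16/15)
c = (0)
Σ b_i: 16/15·1 = 16/15 ≠ 1 ⇒ order 0.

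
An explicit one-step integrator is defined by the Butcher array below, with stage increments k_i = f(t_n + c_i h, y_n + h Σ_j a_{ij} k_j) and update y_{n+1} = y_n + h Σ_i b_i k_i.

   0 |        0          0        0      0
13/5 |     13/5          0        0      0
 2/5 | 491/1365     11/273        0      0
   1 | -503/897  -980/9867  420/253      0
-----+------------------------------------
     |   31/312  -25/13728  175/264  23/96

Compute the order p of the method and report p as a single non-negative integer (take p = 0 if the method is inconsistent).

b = (31/312, -25/13728, 175/264, 23/96)
c = (0, 13/5, 2/5, 1)
Ac = (0, 0, 11/105, 28/69)
Σ b_i: 31/312·1 + (-25/13728)·1 + 175/264·1 + 23/96·1 = 1 ✓
b·c: (-25/13728)·13/5 + 175/264·2/5 + 23/96·1 = 1/2 ✓
b·c²: (-25/13728)·169/25 + 175/264·4/25 + 23/96·1 = 1/3 ✓
b·Ac: 175/264·11/105 + 23/96·28/69 = 1/6 ✓
b·c³: (-25/13728)·2197/125 + 175/264·8/125 + 23/96·1 = 1/4 ✓
b·(c∘Ac): 175/264·22/525 + 23/96·28/69 = 1/8 ✓
b·Ac²: 175/264·143/525 + 23/96·(-28/69) = 1/12 ✓
b·A²c: 23/96·4/23 = 1/24 ✓; 4 stages ⇒ order 4.

4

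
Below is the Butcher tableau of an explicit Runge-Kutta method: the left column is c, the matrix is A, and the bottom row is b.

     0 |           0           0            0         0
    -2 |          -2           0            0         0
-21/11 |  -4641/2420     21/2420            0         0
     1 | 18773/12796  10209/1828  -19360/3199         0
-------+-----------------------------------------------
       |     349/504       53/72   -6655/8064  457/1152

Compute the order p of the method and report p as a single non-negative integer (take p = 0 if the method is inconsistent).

b = (349/504, 53/72, -6655/8064, 457/1152)
c = (0, -2, -21/11, 1)
Ac = (0, 0, -21/1210, 351/914)
Σ b_i: 349/504·1 + 53/72·1 + (-6655/8064)·1 + 457/1152·1 = 1 ✓
b·c: 53/72·(-2) + (-6655/8064)·(-21/11) + 457/1152·1 = 1/2 ✓
b·c²: 53/72·4 + (-6655/8064)·441/121 + 457/1152·1 = 1/3 ✓
b·Ac: (-6655/8064)·(-21/1210) + 457/1152·351/914 = 1/6 ✓
b·c³: 53/72·(-8) + (-6655/8064)·(-9261/1331) + 457/1152·1 = 1/4 ✓
b·(c∘Ac): (-6655/8064)·441/13310 + 457/1152·351/914 = 1/8 ✓
b·Ac²: (-6655/8064)·21/605 + 457/1152·129/457 = 1/12 ✓
b·A²c: 457/1152·48/457 = 1/24 ✓; 4 stages ⇒ order 4.

4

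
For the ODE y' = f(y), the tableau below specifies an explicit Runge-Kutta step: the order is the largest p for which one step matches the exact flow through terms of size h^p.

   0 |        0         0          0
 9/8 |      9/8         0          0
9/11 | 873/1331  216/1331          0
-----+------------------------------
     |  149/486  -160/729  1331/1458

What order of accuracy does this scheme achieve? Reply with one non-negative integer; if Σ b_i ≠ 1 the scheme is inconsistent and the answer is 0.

3

b = (149/486, -160/729, 1331/1458)
c = (0, 9/8, 9/11)
Ac = (0, 0, 243/1331)
Σ b_i: 149/486·1 + (-160/729)·1 + 1331/1458·1 = 1 ✓
b·c: (-160/729)·9/8 + 1331/1458·9/11 = 1/2 ✓
b·c²: (-160/729)·81/64 + 1331/1458·81/121 = 1/3 ✓
b·Ac: 1331/1458·243/1331 = 1/6 ✓; 3 stages ⇒ order 3.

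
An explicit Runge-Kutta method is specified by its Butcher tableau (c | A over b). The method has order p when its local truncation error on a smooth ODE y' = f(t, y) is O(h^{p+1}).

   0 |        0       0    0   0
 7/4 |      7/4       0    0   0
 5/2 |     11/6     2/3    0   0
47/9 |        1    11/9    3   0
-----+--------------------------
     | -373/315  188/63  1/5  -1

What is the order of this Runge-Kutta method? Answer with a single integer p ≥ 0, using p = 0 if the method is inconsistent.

b = (-373/315, 188/63, 1/5, -1)
c = (0, 7/4, 5/2, 47/9)
Ac = (0, 0, 7/6, 347/36)
Σ b_i: (-373/315)·1 + 188/63·1 + 1/5·1 + (-1)·1 = 1 ✓
b·c: 188/63·7/4 + 1/5·5/2 + (-1)·47/9 = 1/2 ✓
b·c²: 188/63·49/16 + 1/5·25/4 + (-1)·2209/81 = -2735/162 ≠ 1/3 ⇒ order 2.
b·Ac: 1/5·7/6 + (-1)·347/36 = -1693/180 ≠ 1/6

2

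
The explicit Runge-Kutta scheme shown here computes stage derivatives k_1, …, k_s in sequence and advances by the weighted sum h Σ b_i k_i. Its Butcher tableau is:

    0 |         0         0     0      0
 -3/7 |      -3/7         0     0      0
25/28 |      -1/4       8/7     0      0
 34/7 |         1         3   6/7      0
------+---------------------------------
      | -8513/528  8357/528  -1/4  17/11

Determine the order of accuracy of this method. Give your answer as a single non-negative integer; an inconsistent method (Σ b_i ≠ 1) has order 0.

2

b = (-8513/528, 8357/528, -1/4, 17/11)
c = (0, -3/7, 25/28, 34/7)
Ac = (0, 0, -24/49, -51/98)
Σ b_i: (-8513/528)·1 + 8357/528·1 + (-1/4)·1 + 17/11·1 = 1 ✓
b·c: 8357/528·(-3/7) + (-1/4)·25/28 + 17/11·34/7 = 1/2 ✓
b·c²: 8357/528·9/49 + (-1/4)·625/784 + 17/11·1156/49 = 1351137/34496 ≠ 1/3 ⇒ order 2.
b·Ac: (-1/4)·(-24/49) + 17/11·(-51/98) = -15/22 ≠ 1/6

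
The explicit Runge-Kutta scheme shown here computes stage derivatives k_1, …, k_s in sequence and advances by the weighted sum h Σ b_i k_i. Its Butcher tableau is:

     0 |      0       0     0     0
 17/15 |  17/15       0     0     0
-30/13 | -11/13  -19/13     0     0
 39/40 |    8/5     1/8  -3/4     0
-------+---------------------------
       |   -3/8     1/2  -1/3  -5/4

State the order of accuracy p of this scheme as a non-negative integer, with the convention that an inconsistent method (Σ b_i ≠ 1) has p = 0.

b = (-3/8, 1/2, -1/3, -5/4)
c = (0, 17/15, -30/13, 39/40)
Ac = (0, 0, -323/195, 2921/1560)
Σ b_i: (-3/8)·1 + 1/2·1 + (-1/3)·1 + (-5/4)·1 = -35/24 ≠ 1 ⇒ order 0.

0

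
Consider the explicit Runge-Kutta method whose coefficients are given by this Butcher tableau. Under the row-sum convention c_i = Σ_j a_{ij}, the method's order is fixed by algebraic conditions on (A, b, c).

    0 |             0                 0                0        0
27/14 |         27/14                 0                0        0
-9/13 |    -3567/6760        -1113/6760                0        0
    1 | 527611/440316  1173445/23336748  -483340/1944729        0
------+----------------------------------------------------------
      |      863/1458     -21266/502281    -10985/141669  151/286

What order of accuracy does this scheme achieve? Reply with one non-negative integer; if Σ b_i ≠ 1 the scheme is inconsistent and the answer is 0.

4

b = (863/1458, -21266/502281, -10985/141669, 151/286)
c = (0, 27/14, -9/13, 1)
Ac = (0, 0, -4293/13520, 325/1208)
Σ b_i: 863/1458·1 + (-21266/502281)·1 + (-10985/141669)·1 + 151/286·1 = 1 ✓
b·c: (-21266/502281)·27/14 + (-10985/141669)·(-9/13) + 151/286·1 = 1/2 ✓
b·c²: (-21266/502281)·729/196 + (-10985/141669)·81/169 + 151/286·1 = 1/3 ✓
b·Ac: (-10985/141669)·(-4293/13520) + 151/286·325/1208 = 1/6 ✓
b·c³: (-21266/502281)·19683/2744 + (-10985/141669)·(-729/2197) + 151/286·1 = 1/4 ✓
b·(c∘Ac): (-10985/141669)·38637/175760 + 151/286·325/1208 = 1/8 ✓
b·Ac²: (-10985/141669)·(-115911/189280) + 151/286·3445/50736 = 1/12 ✓
b·A²c: 151/286·143/1812 = 1/24 ✓; 4 stages ⇒ order 4.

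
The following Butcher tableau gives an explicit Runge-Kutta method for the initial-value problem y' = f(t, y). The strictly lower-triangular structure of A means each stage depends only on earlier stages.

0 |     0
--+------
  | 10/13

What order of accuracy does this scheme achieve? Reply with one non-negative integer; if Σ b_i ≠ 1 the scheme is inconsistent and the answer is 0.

0

b = (10/13)
c = (0)
Σ b_i: 10/13·1 = 10/13 ≠ 1 ⇒ order 0.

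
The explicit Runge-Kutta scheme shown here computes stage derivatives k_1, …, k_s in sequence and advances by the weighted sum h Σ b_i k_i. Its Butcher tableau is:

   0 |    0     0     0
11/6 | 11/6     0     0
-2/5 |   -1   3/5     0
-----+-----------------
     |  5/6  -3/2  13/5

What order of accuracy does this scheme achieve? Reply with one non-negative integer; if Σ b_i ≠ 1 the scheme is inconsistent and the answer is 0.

b = (5/6, -3/2, 13/5)
c = (0, 11/6, -2/5)
Ac = (0, 0, 11/10)
Σ b_i: 5/6·1 + (-3/2)·1 + 13/5·1 = 29/15 ≠ 1 ⇒ order 0.

0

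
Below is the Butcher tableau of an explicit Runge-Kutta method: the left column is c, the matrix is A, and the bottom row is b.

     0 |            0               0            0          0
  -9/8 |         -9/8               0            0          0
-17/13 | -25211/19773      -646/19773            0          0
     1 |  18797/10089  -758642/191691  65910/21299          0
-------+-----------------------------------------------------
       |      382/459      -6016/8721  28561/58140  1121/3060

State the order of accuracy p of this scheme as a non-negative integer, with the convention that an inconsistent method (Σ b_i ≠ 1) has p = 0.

b = (382/459, -6016/8721, 28561/58140, 1121/3060)
c = (0, -9/8, -17/13, 1)
Ac = (0, 0, 323/8788, 1819/4484)
Σ b_i: 382/459·1 + (-6016/8721)·1 + 28561/58140·1 + 1121/3060·1 = 1 ✓
b·c: (-6016/8721)·(-9/8) + 28561/58140·(-17/13) + 1121/3060·1 = 1/2 ✓
b·c²: (-6016/8721)·81/64 + 28561/58140·289/169 + 1121/3060·1 = 1/3 ✓
b·Ac: 28561/58140·323/8788 + 1121/3060·1819/4484 = 1/6 ✓
b·c³: (-6016/8721)·(-729/512) + 28561/58140·(-4913/2197) + 1121/3060·1 = 1/4 ✓
b·(c∘Ac): 28561/58140·(-5491/114244) + 1121/3060·1819/4484 = 1/8 ✓
b·Ac²: 28561/58140·(-2907/70304) + 1121/3060·10149/35872 = 1/12 ✓
b·A²c: 1121/3060·255/2242 = 1/24 ✓; 4 stages ⇒ order 4.

4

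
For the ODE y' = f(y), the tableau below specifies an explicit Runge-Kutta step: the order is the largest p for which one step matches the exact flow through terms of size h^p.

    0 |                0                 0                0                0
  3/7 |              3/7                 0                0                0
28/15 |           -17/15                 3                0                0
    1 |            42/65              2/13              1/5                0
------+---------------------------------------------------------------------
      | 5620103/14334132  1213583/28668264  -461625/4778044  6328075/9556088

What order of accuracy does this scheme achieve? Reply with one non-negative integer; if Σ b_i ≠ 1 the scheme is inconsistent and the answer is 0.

b = (5620103/14334132, 1213583/28668264, -461625/4778044, 6328075/9556088)
c = (0, 3/7, 28/15, 1)
Ac = (0, 0, 9/7, 2998/6825)
Σ b_i: 5620103/14334132·1 + 1213583/28668264·1 + (-461625/4778044)·1 + 6328075/9556088·1 = 1 ✓
b·c: 1213583/28668264·3/7 + (-461625/4778044)·28/15 + 6328075/9556088·1 = 1/2 ✓
b·c²: 1213583/28668264·9/49 + (-461625/4778044)·784/225 + 6328075/9556088·1 = 1/3 ✓
b·Ac: (-461625/4778044)·9/7 + 6328075/9556088·2998/6825 = 1/6 ✓
b·c³: 1213583/28668264·27/343 + (-461625/4778044)·21952/3375 + 6328075/9556088·1 = 5588521/150508386 ≠ 1/4 ⇒ order 3.
b·(c∘Ac): (-461625/4778044)·12/5 + 6328075/9556088·2998/6825 = 5921129/100338924 ≠ 1/8
b·Ac²: (-461625/4778044)·27/49 + 6328075/9556088·519658/716625 = 160652003/376270965 ≠ 1/12
b·A²c: 6328075/9556088·9/35 = 11390535/66892616 ≠ 1/24

3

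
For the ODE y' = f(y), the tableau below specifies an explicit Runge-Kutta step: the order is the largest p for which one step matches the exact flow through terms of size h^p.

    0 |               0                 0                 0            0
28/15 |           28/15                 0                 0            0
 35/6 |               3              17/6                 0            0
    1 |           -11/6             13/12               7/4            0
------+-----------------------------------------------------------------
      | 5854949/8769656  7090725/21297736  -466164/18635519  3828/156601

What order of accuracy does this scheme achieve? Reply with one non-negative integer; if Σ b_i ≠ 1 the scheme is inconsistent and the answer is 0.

3

b = (5854949/8769656, 7090725/21297736, -466164/18635519, 3828/156601)
c = (0, 28/15, 35/6, 1)
Ac = (0, 0, 238/45, 4403/360)
Σ b_i: 5854949/8769656·1 + 7090725/21297736·1 + (-466164/18635519)·1 + 3828/156601·1 = 1 ✓
b·c: 7090725/21297736·28/15 + (-466164/18635519)·35/6 + 3828/156601·1 = 1/2 ✓
b·c²: 7090725/21297736·784/225 + (-466164/18635519)·1225/36 + 3828/156601·1 = 1/3 ✓
b·Ac: (-466164/18635519)·238/45 + 3828/156601·4403/360 = 1/6 ✓
b·c³: 7090725/21297736·21952/3375 + (-466164/18635519)·42875/216 + 3828/156601·1 = -39116503/14094090 ≠ 1/4 ⇒ order 3.
b·(c∘Ac): (-466164/18635519)·833/27 + 3828/156601·4403/360 = -2221163/4698030 ≠ 1/8
b·Ac²: (-466164/18635519)·6664/675 + 3828/156601·683893/10800 = 36670991/28188180 ≠ 1/12
b·A²c: 3828/156601·833/90 = 531454/2349015 ≠ 1/24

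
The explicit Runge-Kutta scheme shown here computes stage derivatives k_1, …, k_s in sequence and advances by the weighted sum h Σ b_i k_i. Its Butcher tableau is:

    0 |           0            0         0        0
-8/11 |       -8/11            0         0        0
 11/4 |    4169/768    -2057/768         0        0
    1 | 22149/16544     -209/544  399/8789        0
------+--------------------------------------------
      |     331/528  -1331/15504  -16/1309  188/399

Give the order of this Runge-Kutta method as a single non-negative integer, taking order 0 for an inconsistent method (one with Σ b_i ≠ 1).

4

b = (331/528, -1331/15504, -16/1309, 188/399)
c = (0, -8/11, 11/4, 1)
Ac = (0, 0, 187/96, 19/47)
Σ b_i: 331/528·1 + (-1331/15504)·1 + (-16/1309)·1 + 188/399·1 = 1 ✓
b·c: (-1331/15504)·(-8/11) + (-16/1309)·11/4 + 188/399·1 = 1/2 ✓
b·c²: (-1331/15504)·64/121 + (-16/1309)·121/16 + 188/399·1 = 1/3 ✓
b·Ac: (-16/1309)·187/96 + 188/399·19/47 = 1/6 ✓
b·c³: (-1331/15504)·(-512/1331) + (-16/1309)·1331/64 + 188/399·1 = 1/4 ✓
b·(c∘Ac): (-16/1309)·2057/384 + 188/399·19/47 = 1/8 ✓
b·Ac²: (-16/1309)·(-17/12) + 188/399·1159/8272 = 1/12 ✓
b·A²c: 188/399·133/1504 = 1/24 ✓; 4 stages ⇒ order 4.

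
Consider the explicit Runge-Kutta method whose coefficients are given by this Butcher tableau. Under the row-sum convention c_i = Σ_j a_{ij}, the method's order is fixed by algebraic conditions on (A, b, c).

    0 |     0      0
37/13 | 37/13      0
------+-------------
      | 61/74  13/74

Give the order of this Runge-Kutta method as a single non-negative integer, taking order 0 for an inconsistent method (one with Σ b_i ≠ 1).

b = (61/74, 13/74)
c = (0, 37/13)
Σ b_i: 61/74·1 + 13/74·1 = 1 ✓
b·c: 13/74·37/13 = 1/2 ✓; 2 stages ⇒ order 2.

2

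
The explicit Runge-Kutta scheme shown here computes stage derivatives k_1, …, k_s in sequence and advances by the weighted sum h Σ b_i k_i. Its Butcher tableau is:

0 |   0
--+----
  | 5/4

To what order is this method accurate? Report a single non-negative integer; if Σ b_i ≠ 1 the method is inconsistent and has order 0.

0

b = (5/4)
c = (0)
Σ b_i: 5/4·1 = 5/4 ≠ 1 ⇒ order 0.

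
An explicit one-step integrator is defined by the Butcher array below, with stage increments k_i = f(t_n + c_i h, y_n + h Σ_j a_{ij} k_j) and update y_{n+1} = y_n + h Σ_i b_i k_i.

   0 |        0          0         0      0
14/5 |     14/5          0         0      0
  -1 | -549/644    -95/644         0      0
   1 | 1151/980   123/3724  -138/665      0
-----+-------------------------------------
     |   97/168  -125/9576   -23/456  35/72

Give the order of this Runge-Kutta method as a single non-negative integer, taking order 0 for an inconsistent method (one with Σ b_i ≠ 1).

4

b = (97/168, -125/9576, -23/456, 35/72)
c = (0, 14/5, -1, 1)
Ac = (0, 0, -19/46, 3/10)
Σ b_i: 97/168·1 + (-125/9576)·1 + (-23/456)·1 + 35/72·1 = 1 ✓
b·c: (-125/9576)·14/5 + (-23/456)·(-1) + 35/72·1 = 1/2 ✓
b·c²: (-125/9576)·196/25 + (-23/456)·1 + 35/72·1 = 1/3 ✓
b·Ac: (-23/456)·(-19/46) + 35/72·3/10 = 1/6 ✓
b·c³: (-125/9576)·2744/125 + (-23/456)·(-1) + 35/72·1 = 1/4 ✓
b·(c∘Ac): (-23/456)·19/46 + 35/72·3/10 = 1/8 ✓
b·Ac²: (-23/456)·(-133/115) + 35/72·9/175 = 1/12 ✓
b·A²c: 35/72·3/35 = 1/24 ✓; 4 stages ⇒ order 4.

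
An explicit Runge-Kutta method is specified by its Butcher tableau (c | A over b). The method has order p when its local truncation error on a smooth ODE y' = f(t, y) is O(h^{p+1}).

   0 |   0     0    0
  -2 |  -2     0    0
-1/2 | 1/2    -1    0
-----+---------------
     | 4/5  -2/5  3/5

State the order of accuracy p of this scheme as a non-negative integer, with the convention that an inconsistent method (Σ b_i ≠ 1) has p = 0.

b = (4/5, -2/5, 3/5)
c = (0, -2, -1/2)
Ac = (0, 0, 2)
Σ b_i: 4/5·1 + (-2/5)·1 + 3/5·1 = 1 ✓
b·c: (-2/5)·(-2) + 3/5·(-1/2) = 1/2 ✓
b·c²: (-2/5)·4 + 3/5·1/4 = -29/20 ≠ 1/3 ⇒ order 2.
b·Ac: 3/5·2 = 6/5 ≠ 1/6

2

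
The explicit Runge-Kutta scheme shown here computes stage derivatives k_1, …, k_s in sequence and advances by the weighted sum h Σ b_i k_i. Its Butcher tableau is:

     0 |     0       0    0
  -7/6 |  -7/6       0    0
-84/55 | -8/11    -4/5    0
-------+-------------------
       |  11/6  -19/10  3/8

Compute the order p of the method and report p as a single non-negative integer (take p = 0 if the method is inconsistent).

b = (11/6, -19/10, 3/8)
c = (0, -7/6, -84/55)
Ac = (0, 0, 14/15)
Σ b_i: 11/6·1 + (-19/10)·1 + 3/8·1 = 37/120 ≠ 1 ⇒ order 0.

0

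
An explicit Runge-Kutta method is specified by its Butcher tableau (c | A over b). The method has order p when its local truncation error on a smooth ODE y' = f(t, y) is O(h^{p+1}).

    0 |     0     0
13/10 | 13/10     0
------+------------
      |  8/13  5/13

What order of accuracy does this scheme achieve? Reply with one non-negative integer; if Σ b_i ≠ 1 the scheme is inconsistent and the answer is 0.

2

b = (8/13, 5/13)
c = (0, 13/10)
Σ b_i: 8/13·1 + 5/13·1 = 1 ✓
b·c: 5/13·13/10 = 1/2 ✓; 2 stages ⇒ order 2.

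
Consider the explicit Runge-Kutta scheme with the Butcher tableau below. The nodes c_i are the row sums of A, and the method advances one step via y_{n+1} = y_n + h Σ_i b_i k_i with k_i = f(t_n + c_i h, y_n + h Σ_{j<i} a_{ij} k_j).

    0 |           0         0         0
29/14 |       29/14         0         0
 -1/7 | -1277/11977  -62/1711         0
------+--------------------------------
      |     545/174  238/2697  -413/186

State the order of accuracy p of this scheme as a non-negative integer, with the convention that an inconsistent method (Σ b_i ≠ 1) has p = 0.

b = (545/174, 238/2697, -413/186)
c = (0, 29/14, -1/7)
Ac = (0, 0, -31/413)
Σ b_i: 545/174·1 + 238/2697·1 + (-413/186)·1 = 1 ✓
b·c: 238/2697·29/14 + (-413/186)·(-1/7) = 1/2 ✓
b·c²: 238/2697·841/196 + (-413/186)·1/49 = 1/3 ✓
b·Ac: (-413/186)·(-31/413) = 1/6 ✓; 3 stages ⇒ order 3.

3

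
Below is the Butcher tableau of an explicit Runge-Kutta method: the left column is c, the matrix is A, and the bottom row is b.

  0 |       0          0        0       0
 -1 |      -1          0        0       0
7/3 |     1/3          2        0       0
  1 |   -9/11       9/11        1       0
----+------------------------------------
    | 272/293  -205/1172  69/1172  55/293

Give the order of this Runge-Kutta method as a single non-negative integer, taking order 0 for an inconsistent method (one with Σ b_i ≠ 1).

b = (272/293, -205/1172, 69/1172, 55/293)
c = (0, -1, 7/3, 1)
Ac = (0, 0, -2, 50/33)
Σ b_i: 272/293·1 + (-205/1172)·1 + 69/1172·1 + 55/293·1 = 1 ✓
b·c: (-205/1172)·(-1) + 69/1172·7/3 + 55/293·1 = 1/2 ✓
b·c²: (-205/1172)·1 + 69/1172·49/9 + 55/293·1 = 1/3 ✓
b·Ac: 69/1172·(-2) + 55/293·50/33 = 1/6 ✓
b·c³: (-205/1172)·(-1) + 69/1172·343/27 + 55/293·1 = 5857/5274 ≠ 1/4 ⇒ order 3.
b·(c∘Ac): 69/1172·(-14/3) + 55/293·50/33 = 17/1758 ≠ 1/8
b·Ac²: 69/1172·2 + 55/293·620/99 = 6821/5274 ≠ 1/12
b·A²c: 55/293·(-2) = -110/293 ≠ 1/24

3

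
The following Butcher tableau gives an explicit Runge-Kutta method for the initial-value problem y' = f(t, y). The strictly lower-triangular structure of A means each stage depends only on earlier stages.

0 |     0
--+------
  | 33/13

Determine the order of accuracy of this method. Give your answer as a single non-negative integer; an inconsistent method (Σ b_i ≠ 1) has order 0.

b = (33/13)
c = (0)
Σ b_i: 33/13·1 = 33/13 ≠ 1 ⇒ order 0.

0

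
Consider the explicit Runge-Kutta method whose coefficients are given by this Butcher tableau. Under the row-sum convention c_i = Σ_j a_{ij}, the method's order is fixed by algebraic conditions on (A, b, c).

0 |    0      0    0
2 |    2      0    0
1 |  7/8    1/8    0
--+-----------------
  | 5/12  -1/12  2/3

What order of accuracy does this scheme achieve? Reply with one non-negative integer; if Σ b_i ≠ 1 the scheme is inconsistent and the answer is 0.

3

b = (5/12, -1/12, 2/3)
c = (0, 2, 1)
Ac = (0, 0, 1/4)
Σ b_i: 5/12·1 + (-1/12)·1 + 2/3·1 = 1 ✓
b·c: (-1/12)·2 + 2/3·1 = 1/2 ✓
b·c²: (-1/12)·4 + 2/3·1 = 1/3 ✓
b·Ac: 2/3·1/4 = 1/6 ✓; 3 stages ⇒ order 3.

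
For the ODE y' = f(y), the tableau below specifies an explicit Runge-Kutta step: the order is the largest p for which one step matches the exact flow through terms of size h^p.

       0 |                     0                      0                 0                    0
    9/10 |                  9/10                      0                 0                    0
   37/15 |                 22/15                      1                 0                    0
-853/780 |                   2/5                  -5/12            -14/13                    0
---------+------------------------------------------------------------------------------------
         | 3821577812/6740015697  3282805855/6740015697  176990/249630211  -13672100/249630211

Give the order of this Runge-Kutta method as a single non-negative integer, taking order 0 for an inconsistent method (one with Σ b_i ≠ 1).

b = (3821577812/6740015697, 3282805855/6740015697, 176990/249630211, -13672100/249630211)
c = (0, 9/10, 37/15, -853/780)
Ac = (0, 0, 9/10, -4729/1560)
Σ b_i: 3821577812/6740015697·1 + 3282805855/6740015697·1 + 176990/249630211·1 + (-13672100/249630211)·1 = 1 ✓
b·c: 3282805855/6740015697·9/10 + 176990/249630211·37/15 + (-13672100/249630211)·(-853/780) = 1/2 ✓
b·c²: 3282805855/6740015697·81/100 + 176990/249630211·1369/225 + (-13672100/249630211)·727609/608400 = 1/3 ✓
b·Ac: 176990/249630211·9/10 + (-13672100/249630211)·(-4729/1560) = 1/6 ✓
b·c³: 3282805855/6740015697·729/1000 + 176990/249630211·50653/3375 + (-13672100/249630211)·(-620650477/474552000) = 15327938712551/35048081624400 ≠ 1/4 ⇒ order 3.
b·(c∘Ac): 176990/249630211·111/50 + (-13672100/249630211)·4033837/1216800 = -16175420257/89866875960 ≠ 1/8
b·Ac²: 176990/249630211·81/100 + (-13672100/249630211)·(-322451/46800) = 16981890977/44933437980 ≠ 1/12
b·A²c: (-13672100/249630211)·(-63/65) = 13251420/249630211 ≠ 1/24

3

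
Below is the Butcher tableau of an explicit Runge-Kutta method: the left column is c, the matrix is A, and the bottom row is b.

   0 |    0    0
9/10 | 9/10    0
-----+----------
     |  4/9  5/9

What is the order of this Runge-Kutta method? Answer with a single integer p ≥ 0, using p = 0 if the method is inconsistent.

2

b = (4/9, 5/9)
c = (0, 9/10)
Σ b_i: 4/9·1 + 5/9·1 = 1 ✓
b·c: 5/9·9/10 = 1/2 ✓; 2 stages ⇒ order 2.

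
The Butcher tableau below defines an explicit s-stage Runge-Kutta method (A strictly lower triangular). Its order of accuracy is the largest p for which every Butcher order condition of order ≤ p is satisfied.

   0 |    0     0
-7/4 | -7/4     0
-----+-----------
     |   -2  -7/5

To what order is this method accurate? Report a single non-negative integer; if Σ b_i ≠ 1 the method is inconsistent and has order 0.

0

b = (-2, -7/5)
c = (0, -7/4)
Σ b_i: (-2)·1 + (-7/5)·1 = -17/5 ≠ 1 ⇒ order 0.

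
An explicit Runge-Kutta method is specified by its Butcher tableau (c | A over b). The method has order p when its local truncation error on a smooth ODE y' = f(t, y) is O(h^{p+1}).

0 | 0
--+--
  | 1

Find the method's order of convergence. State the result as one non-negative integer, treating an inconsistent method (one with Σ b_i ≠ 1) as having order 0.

b = (1)
c = (0)
Σ b_i: 1·1 = 1 ✓; 1 stage ⇒ order 1.

1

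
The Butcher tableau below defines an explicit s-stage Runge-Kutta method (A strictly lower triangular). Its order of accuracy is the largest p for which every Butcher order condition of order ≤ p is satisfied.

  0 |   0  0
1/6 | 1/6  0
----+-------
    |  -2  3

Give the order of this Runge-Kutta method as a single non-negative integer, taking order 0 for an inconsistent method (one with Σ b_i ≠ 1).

b = (-2, 3)
c = (0, 1/6)
Σ b_i: (-2)·1 + 3·1 = 1 ✓
b·c: 3·1/6 = 1/2 ✓; 2 stages ⇒ order 2.

2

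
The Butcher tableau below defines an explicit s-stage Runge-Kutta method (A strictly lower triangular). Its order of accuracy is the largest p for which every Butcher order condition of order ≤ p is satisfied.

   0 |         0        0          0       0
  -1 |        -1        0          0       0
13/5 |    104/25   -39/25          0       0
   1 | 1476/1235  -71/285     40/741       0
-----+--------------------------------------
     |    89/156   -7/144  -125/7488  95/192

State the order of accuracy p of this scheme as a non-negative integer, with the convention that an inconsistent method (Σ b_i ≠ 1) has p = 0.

4

b = (89/156, -7/144, -125/7488, 95/192)
c = (0, -1, 13/5, 1)
Ac = (0, 0, 39/25, 37/95)
Σ b_i: 89/156·1 + (-7/144)·1 + (-125/7488)·1 + 95/192·1 = 1 ✓
b·c: (-7/144)·(-1) + (-125/7488)·13/5 + 95/192·1 = 1/2 ✓
b·c²: (-7/144)·1 + (-125/7488)·169/25 + 95/192·1 = 1/3 ✓
b·Ac: (-125/7488)·39/25 + 95/192·37/95 = 1/6 ✓
b·c³: (-7/144)·(-1) + (-125/7488)·2197/125 + 95/192·1 = 1/4 ✓
b·(c∘Ac): (-125/7488)·507/125 + 95/192·37/95 = 1/8 ✓
b·Ac²: (-125/7488)·(-39/25) + 95/192·11/95 = 1/12 ✓
b·A²c: 95/192·8/95 = 1/24 ✓; 4 stages ⇒ order 4.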